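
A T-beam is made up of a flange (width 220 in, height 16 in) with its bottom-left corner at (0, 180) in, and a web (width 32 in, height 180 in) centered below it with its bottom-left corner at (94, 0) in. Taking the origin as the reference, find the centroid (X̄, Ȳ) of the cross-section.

web: A = 32 × 180 = 5760.00, centroid at (110.00, 90.00).
flange: A = 220 × 16 = 3520.00, centroid at (110.00, 188.00).
ΣA = 9280.00 in²
ΣAX̄ = (5760.00)(110.00) + (3520.00)(110.00) = 1020800.00 in³
ΣAȲ = (5760.00)(90.00) + (3520.00)(188.00) = 1180160.00 in³
X̄ = 1020800.00 / 9280.00 = 110.00 in
Ȳ = 1180160.00 / 9280.00 = 127.17 in

X̄ = 110.00 in, Ȳ = 127.17 in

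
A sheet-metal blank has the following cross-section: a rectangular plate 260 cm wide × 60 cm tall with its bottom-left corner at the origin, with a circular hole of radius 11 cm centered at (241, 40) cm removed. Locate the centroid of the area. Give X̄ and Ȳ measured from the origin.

Part | A | x̄ᵢ | ȳᵢ | A·x̄ᵢ | A·ȳᵢ
plate | 15600.00 | 130.00 | 30.00 | 2028000.00 | 468000.00
hole | -380.13 | 241.00 | 40.00 | -91611.98 | -15205.31
Σ | 15219.87 |  |  | 1936388.02 | 452794.69
X̄ = 1936388.02 / 15219.87 = 127.23 cm
Ȳ = 452794.69 / 15219.87 = 29.75 cm

X̄ = 127.23 cm, Ȳ = 29.75 cm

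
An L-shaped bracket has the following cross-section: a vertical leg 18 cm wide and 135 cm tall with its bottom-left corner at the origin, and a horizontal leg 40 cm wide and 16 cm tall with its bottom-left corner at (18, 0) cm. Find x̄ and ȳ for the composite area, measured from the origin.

x̄ = 15.05 cm, ȳ = 55.10 cm

vertical leg: A = 18 × 135 = 2430.00, centroid at (9.00, 67.50).
horizontal leg: A = 40 × 16 = 640.00, centroid at (38.00, 8.00).
ΣA = 3070.00 cm², ΣAx̄ = 46190.00 cm³, ΣAȳ = 169145.00 cm³.
x̄ = 46190.00/3070.00 = 15.05 cm; ȳ = 169145.00/3070.00 = 55.10 cm.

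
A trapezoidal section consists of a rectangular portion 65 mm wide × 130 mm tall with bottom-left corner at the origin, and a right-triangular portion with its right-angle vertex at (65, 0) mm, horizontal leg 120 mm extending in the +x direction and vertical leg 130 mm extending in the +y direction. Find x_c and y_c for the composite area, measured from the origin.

x_c = 67.30 mm, y_c = 54.60 mm

Part | A | x̄ᵢ | ȳᵢ | A·x̄ᵢ | A·ȳᵢ
rectangular portion | 8450.00 | 32.50 | 65.00 | 274625.00 | 549250.00
triangular portion | 7800.00 | 105.00 | 43.33 | 819000.00 | 338000.00
Σ | 16250.00 |  |  | 1093625.00 | 887250.00
x_c = 1093625.00 / 16250.00 = 67.30 mm
y_c = 887250.00 / 16250.00 = 54.60 mm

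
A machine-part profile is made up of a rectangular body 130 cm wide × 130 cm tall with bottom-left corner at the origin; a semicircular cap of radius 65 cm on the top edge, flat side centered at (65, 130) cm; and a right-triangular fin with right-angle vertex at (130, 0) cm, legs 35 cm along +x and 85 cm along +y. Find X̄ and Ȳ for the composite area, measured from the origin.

X̄ = 69.56 cm, Ȳ = 87.38 cm

Part | A | x̄ᵢ | ȳᵢ | A·x̄ᵢ | A·ȳᵢ
rectangular body | 16900.00 | 65.00 | 65.00 | 1098500.00 | 1098500.00
semicircular top | 6636.61 | 65.00 | 157.59 | 431379.94 | 1045843.22
triangular fin | 1487.50 | 141.67 | 28.33 | 210729.17 | 42145.83
Σ | 25024.11 |  |  | 1740609.11 | 2186489.05
X̄ = 1740609.11 / 25024.11 = 69.56 cm
Ȳ = 2186489.05 / 25024.11 = 87.38 cm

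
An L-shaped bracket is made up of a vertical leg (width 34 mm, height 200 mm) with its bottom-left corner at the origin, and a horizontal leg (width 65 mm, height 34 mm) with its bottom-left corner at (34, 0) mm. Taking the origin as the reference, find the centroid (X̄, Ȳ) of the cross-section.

X̄ = 29.14 mm, Ȳ = 79.64 mm

vertical leg: A = 34 × 200 = 6800.00, centroid at (17.00, 100.00).
horizontal leg: A = 65 × 34 = 2210.00, centroid at (66.50, 17.00).
ΣA = 9010.00 mm², ΣAX̄ = 262565.00 mm³, ΣAȲ = 717570.00 mm³.
X̄ = 262565.00/9010.00 = 29.14 mm; Ȳ = 717570.00/9010.00 = 79.64 mm.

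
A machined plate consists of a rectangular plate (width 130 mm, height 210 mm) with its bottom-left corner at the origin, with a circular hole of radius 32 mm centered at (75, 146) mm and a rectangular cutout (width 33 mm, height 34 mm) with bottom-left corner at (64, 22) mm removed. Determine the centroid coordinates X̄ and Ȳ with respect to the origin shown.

plate: A = 130 × 210 = 27300.00, centroid at (65.00, 105.00).
hole 1: A = −π·32² = -3216.99, centroid at (75.00, 146.00).
hole 2: A = −(33 × 34) = -1122.00, centroid at (80.50, 39.00).
ΣA = 22961.01 mm²
ΣAX̄ = (27300.00)(65.00) + (-3216.99)(75.00) + (-1122.00)(80.50) = 1442904.68 mm³
ΣAȲ = (27300.00)(105.00) + (-3216.99)(146.00) + (-1122.00)(39.00) = 2353061.33 mm³
X̄ = 1442904.68 / 22961.01 = 62.84 mm
Ȳ = 2353061.33 / 22961.01 = 102.48 mm

X̄ = 62.84 mm, Ȳ = 102.48 mm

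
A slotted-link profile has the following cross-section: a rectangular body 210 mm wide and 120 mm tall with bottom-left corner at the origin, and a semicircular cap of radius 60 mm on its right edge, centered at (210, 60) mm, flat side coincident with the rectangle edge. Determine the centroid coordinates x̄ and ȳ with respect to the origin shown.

rectangular body: A = 210 × 120 = 25200.00, centroid at (105.00, 60.00).
semicircular end: A = ½π·60² = 5654.87, centroid at (235.46, 60.00).
ΣA = 30854.87 mm²
ΣAx̄ = (25200.00)(105.00) + (5654.87)(235.46) = 3977522.02 mm³
ΣAȳ = (25200.00)(60.00) + (5654.87)(60.00) = 1851292.01 mm³
x̄ = 3977522.02 / 30854.87 = 128.91 mm
ȳ = 1851292.01 / 30854.87 = 60.00 mm

x̄ = 128.91 mm, ȳ = 60.00 mm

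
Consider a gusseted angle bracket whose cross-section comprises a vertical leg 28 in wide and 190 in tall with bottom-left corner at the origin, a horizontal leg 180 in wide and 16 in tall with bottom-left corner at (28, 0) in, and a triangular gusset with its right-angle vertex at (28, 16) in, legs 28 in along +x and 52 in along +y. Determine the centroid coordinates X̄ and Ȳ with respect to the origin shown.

vertical leg: A = 28 × 190 = 5320.00, centroid at (14.00, 95.00).
horizontal leg: A = 180 × 16 = 2880.00, centroid at (118.00, 8.00).
gusset: A = ½·28·52 = 728.00, centroid at (37.33, 33.33).
ΣA = 8928.00 in²
ΣAX̄ = (5320.00)(14.00) + (2880.00)(118.00) + (728.00)(37.33) = 441498.67 in³
ΣAȲ = (5320.00)(95.00) + (2880.00)(8.00) + (728.00)(33.33) = 552706.67 in³
X̄ = 441498.67 / 8928.00 = 49.45 in
Ȳ = 552706.67 / 8928.00 = 61.91 in

X̄ = 49.45 in, Ȳ = 61.91 in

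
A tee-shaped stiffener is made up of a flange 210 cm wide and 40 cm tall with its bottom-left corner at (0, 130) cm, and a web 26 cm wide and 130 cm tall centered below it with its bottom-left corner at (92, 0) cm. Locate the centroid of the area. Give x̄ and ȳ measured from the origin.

x̄ = 105.00 cm, ȳ = 125.61 cm

web: A = 26 × 130 = 3380.00, centroid at (105.00, 65.00).
flange: A = 210 × 40 = 8400.00, centroid at (105.00, 150.00).
ΣA = 11780.00 cm²
ΣAx̄ = (3380.00)(105.00) + (8400.00)(105.00) = 1236900.00 cm³
ΣAȳ = (3380.00)(65.00) + (8400.00)(150.00) = 1479700.00 cm³
x̄ = 1236900.00 / 11780.00 = 105.00 cm
ȳ = 1479700.00 / 11780.00 = 125.61 cm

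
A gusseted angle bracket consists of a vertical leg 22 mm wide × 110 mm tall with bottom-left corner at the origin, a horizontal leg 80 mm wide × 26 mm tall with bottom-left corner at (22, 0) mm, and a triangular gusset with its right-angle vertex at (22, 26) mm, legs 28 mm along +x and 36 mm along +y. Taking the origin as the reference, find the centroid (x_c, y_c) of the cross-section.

x_c = 34.25 mm, y_c = 35.83 mm

vertical leg: A = 22 × 110 = 2420.00, centroid at (11.00, 55.00).
horizontal leg: A = 80 × 26 = 2080.00, centroid at (62.00, 13.00).
gusset: A = ½·28·36 = 504.00, centroid at (31.33, 38.00).
ΣA = 5004.00 mm²
ΣAx_c = (2420.00)(11.00) + (2080.00)(62.00) + (504.00)(31.33) = 171372.00 mm³
ΣAy_c = (2420.00)(55.00) + (2080.00)(13.00) + (504.00)(38.00) = 179292.00 mm³
x_c = 171372.00 / 5004.00 = 34.25 mm
y_c = 179292.00 / 5004.00 = 35.83 mm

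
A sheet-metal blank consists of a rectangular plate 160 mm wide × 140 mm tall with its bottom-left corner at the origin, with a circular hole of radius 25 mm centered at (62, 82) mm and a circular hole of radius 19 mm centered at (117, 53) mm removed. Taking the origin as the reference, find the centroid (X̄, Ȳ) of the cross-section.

plate: A = 160 × 140 = 22400.00, centroid at (80.00, 70.00).
hole 1: A = −π·25² = -1963.50, centroid at (62.00, 82.00).
hole 2: A = −π·19² = -1134.11, centroid at (117.00, 53.00).
ΣA = 19302.39 mm²
ΣAX̄ = (22400.00)(80.00) + (-1963.50)(62.00) + (-1134.11)(117.00) = 1537571.84 mm³
ΣAȲ = (22400.00)(70.00) + (-1963.50)(82.00) + (-1134.11)(53.00) = 1346885.28 mm³
X̄ = 1537571.84 / 19302.39 = 79.66 mm
Ȳ = 1346885.28 / 19302.39 = 69.78 mm

X̄ = 79.66 mm, Ȳ = 69.78 mm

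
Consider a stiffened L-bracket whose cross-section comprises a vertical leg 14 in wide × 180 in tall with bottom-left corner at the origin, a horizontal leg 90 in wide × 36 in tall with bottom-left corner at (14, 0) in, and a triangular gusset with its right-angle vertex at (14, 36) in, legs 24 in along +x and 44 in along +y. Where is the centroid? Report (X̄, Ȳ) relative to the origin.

vertical leg: A = 14 × 180 = 2520.00, centroid at (7.00, 90.00).
horizontal leg: A = 90 × 36 = 3240.00, centroid at (59.00, 18.00).
gusset: A = ½·24·44 = 528.00, centroid at (22.00, 50.67).
ΣA = 6288.00 in², ΣAX̄ = 220416.00 in³, ΣAȲ = 311872.00 in³.
X̄ = 220416.00/6288.00 = 35.05 in; Ȳ = 311872.00/6288.00 = 49.60 in.

X̄ = 35.05 in, Ȳ = 49.60 in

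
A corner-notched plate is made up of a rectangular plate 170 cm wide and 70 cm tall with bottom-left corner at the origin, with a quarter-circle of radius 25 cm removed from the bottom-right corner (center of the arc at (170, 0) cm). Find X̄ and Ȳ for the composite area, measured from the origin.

plate: A = 170 × 70 = 11900.00, centroid at (85.00, 35.00).
removed quarter-circle: A = −¼π·25² = -490.87, centroid at (159.39, 10.61).
ΣA = 11409.13 cm²
ΣAX̄ = (11900.00)(85.00) + (-490.87)(159.39) = 933259.78 cm³
ΣAȲ = (11900.00)(35.00) + (-490.87)(10.61) = 411291.67 cm³
X̄ = 933259.78 / 11409.13 = 81.80 cm
Ȳ = 411291.67 / 11409.13 = 36.05 cm

X̄ = 81.80 cm, Ȳ = 36.05 cm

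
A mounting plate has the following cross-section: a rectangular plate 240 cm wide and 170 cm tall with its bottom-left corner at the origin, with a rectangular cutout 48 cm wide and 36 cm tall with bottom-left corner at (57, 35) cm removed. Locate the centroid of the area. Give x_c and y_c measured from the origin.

x_c = 121.72 cm, y_c = 86.42 cm

plate: A = 240 × 170 = 40800.00, centroid at (120.00, 85.00).
hole: A = −(48 × 36) = -1728.00, centroid at (81.00, 53.00).
ΣA = 39072.00 cm², ΣAx_c = 4756032.00 cm³, ΣAy_c = 3376416.00 cm³.
x_c = 4756032.00/39072.00 = 121.72 cm; y_c = 3376416.00/39072.00 = 86.42 cm.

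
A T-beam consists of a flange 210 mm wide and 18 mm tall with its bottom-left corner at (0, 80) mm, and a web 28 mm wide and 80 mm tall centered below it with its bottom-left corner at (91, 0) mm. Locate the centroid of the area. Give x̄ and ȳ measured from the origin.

x̄ = 105.00 mm, ȳ = 70.77 mm

web: A = 28 × 80 = 2240.00, centroid at (105.00, 40.00).
flange: A = 210 × 18 = 3780.00, centroid at (105.00, 89.00).
ΣA = 6020.00 mm², ΣAx̄ = 632100.00 mm³, ΣAȳ = 426020.00 mm³.
x̄ = 632100.00/6020.00 = 105.00 mm; ȳ = 426020.00/6020.00 = 70.77 mm.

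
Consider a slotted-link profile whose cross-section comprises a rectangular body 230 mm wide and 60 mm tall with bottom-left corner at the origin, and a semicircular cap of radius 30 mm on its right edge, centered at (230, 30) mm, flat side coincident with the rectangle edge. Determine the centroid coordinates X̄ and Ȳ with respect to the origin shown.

X̄ = 126.87 mm, Ȳ = 30.00 mm

Part | A | x̄ᵢ | ȳᵢ | A·x̄ᵢ | A·ȳᵢ
rectangular body | 13800.00 | 115.00 | 30.00 | 1587000.00 | 414000.00
semicircular end | 1413.72 | 242.73 | 30.00 | 343154.84 | 42411.50
Σ | 15213.72 |  |  | 1930154.84 | 456411.50
X̄ = 1930154.84 / 15213.72 = 126.87 mm
Ȳ = 456411.50 / 15213.72 = 30.00 mm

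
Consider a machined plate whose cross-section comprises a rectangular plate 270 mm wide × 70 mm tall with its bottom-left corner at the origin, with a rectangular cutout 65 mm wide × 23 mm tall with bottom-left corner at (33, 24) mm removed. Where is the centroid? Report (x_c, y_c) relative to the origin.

x_c = 140.97 mm, y_c = 34.96 mm

plate: A = 270 × 70 = 18900.00, centroid at (135.00, 35.00).
hole: A = −(65 × 23) = -1495.00, centroid at (65.50, 35.50).
ΣA = 17405.00 mm²
ΣAx_c = (18900.00)(135.00) + (-1495.00)(65.50) = 2453577.50 mm³
ΣAy_c = (18900.00)(35.00) + (-1495.00)(35.50) = 608427.50 mm³
x_c = 2453577.50 / 17405.00 = 140.97 mm
y_c = 608427.50 / 17405.00 = 34.96 mm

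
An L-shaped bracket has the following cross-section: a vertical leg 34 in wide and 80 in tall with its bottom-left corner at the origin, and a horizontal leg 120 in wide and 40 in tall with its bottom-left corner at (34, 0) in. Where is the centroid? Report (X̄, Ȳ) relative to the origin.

Part | A | x̄ᵢ | ȳᵢ | A·x̄ᵢ | A·ȳᵢ
vertical leg | 2720.00 | 17.00 | 40.00 | 46240.00 | 108800.00
horizontal leg | 4800.00 | 94.00 | 20.00 | 451200.00 | 96000.00
Σ | 7520.00 |  |  | 497440.00 | 204800.00
X̄ = 497440.00 / 7520.00 = 66.15 in
Ȳ = 204800.00 / 7520.00 = 27.23 in

X̄ = 66.15 in, Ȳ = 27.23 in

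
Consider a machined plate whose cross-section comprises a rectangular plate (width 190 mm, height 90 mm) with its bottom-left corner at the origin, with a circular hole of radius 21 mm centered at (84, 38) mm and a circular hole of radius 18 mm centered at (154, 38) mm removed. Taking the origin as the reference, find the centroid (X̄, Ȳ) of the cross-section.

plate: A = 190 × 90 = 17100.00, centroid at (95.00, 45.00).
hole 1: A = −π·21² = -1385.44, centroid at (84.00, 38.00).
hole 2: A = −π·18² = -1017.88, centroid at (154.00, 38.00).
ΣA = 14696.68 mm²
ΣAX̄ = (17100.00)(95.00) + (-1385.44)(84.00) + (-1017.88)(154.00) = 1351369.93 mm³
ΣAȲ = (17100.00)(45.00) + (-1385.44)(38.00) + (-1017.88)(38.00) = 678173.90 mm³
X̄ = 1351369.93 / 14696.68 = 91.95 mm
Ȳ = 678173.90 / 14696.68 = 46.14 mm

X̄ = 91.95 mm, Ȳ = 46.14 mm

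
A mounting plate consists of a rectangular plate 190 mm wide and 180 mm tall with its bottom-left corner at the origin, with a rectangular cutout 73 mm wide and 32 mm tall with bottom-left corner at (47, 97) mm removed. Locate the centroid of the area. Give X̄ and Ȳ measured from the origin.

X̄ = 95.84 mm, Ȳ = 88.31 mm

plate: A = 190 × 180 = 34200.00, centroid at (95.00, 90.00).
hole: A = −(73 × 32) = -2336.00, centroid at (83.50, 113.00).
ΣA = 31864.00 mm²
ΣAX̄ = (34200.00)(95.00) + (-2336.00)(83.50) = 3053944.00 mm³
ΣAȲ = (34200.00)(90.00) + (-2336.00)(113.00) = 2814032.00 mm³
X̄ = 3053944.00 / 31864.00 = 95.84 mm
Ȳ = 2814032.00 / 31864.00 = 88.31 mm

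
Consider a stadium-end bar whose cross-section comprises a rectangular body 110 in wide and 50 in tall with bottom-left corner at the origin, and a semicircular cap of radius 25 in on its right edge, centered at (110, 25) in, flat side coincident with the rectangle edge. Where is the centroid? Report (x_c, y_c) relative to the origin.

x_c = 64.94 in, y_c = 25.00 in

Part | A | x̄ᵢ | ȳᵢ | A·x̄ᵢ | A·ȳᵢ
rectangular body | 5500.00 | 55.00 | 25.00 | 302500.00 | 137500.00
semicircular end | 981.75 | 120.61 | 25.00 | 118408.91 | 24543.69
Σ | 6481.75 |  |  | 420908.91 | 162043.69
x_c = 420908.91 / 6481.75 = 64.94 in
y_c = 162043.69 / 6481.75 = 25.00 in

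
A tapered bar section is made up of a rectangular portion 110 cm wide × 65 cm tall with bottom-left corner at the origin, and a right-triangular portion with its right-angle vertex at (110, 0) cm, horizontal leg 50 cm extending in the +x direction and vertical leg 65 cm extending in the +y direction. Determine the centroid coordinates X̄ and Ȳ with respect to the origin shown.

rectangular portion: A = 110 × 65 = 7150.00, centroid at (55.00, 32.50).
triangular portion: A = ½·50·65 = 1625.00, centroid at (126.67, 21.67).
ΣA = 8775.00 cm², ΣAX̄ = 599083.33 cm³, ΣAȲ = 267583.33 cm³.
X̄ = 599083.33/8775.00 = 68.27 cm; Ȳ = 267583.33/8775.00 = 30.49 cm.

X̄ = 68.27 cm, Ȳ = 30.49 cm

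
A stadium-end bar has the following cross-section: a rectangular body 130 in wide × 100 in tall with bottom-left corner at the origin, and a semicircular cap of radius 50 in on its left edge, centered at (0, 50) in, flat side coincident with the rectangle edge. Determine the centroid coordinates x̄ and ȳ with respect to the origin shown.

x̄ = 45.00 in, ȳ = 50.00 in

rectangular body: A = 130 × 100 = 13000.00, centroid at (65.00, 50.00).
semicircular end: A = ½π·50² = 3926.99, centroid at (-21.22, 50.00).
ΣA = 16926.99 in²
ΣAx̄ = (13000.00)(65.00) + (3926.99)(-21.22) = 761666.67 in³
ΣAȳ = (13000.00)(50.00) + (3926.99)(50.00) = 846349.54 in³
x̄ = 761666.67 / 16926.99 = 45.00 in
ȳ = 846349.54 / 16926.99 = 50.00 in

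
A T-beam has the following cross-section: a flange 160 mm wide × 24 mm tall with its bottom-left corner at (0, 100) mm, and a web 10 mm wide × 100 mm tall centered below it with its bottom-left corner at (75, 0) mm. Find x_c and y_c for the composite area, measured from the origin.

x_c = 80.00 mm, y_c = 99.19 mm

web: A = 10 × 100 = 1000.00, centroid at (80.00, 50.00).
flange: A = 160 × 24 = 3840.00, centroid at (80.00, 112.00).
ΣA = 4840.00 mm², ΣAx_c = 387200.00 mm³, ΣAy_c = 480080.00 mm³.
x_c = 387200.00/4840.00 = 80.00 mm; y_c = 480080.00/4840.00 = 99.19 mm.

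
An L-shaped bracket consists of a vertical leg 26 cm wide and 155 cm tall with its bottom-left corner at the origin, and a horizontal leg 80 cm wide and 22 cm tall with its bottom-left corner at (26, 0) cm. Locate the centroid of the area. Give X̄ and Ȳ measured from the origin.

vertical leg: A = 26 × 155 = 4030.00, centroid at (13.00, 77.50).
horizontal leg: A = 80 × 22 = 1760.00, centroid at (66.00, 11.00).
ΣA = 5790.00 cm²
ΣAX̄ = (4030.00)(13.00) + (1760.00)(66.00) = 168550.00 cm³
ΣAȲ = (4030.00)(77.50) + (1760.00)(11.00) = 331685.00 cm³
X̄ = 168550.00 / 5790.00 = 29.11 cm
Ȳ = 331685.00 / 5790.00 = 57.29 cm

X̄ = 29.11 cm, Ȳ = 57.29 cm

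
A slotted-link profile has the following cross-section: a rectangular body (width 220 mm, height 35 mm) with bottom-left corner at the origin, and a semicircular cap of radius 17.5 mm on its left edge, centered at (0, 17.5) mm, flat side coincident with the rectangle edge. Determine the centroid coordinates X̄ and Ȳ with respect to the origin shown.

rectangular body: A = 220 × 35 = 7700.00, centroid at (110.00, 17.50).
semicircular end: A = ½π·17.5² = 481.06, centroid at (-7.43, 17.50).
ΣA = 8181.06 mm², ΣAX̄ = 843427.08 mm³, ΣAȲ = 143168.49 mm³.
X̄ = 843427.08/8181.06 = 103.10 mm; Ȳ = 143168.49/8181.06 = 17.50 mm.

X̄ = 103.10 mm, Ȳ = 17.50 mm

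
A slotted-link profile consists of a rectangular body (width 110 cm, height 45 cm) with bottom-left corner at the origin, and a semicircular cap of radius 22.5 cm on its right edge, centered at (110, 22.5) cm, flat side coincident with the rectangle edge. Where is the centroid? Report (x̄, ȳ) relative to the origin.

rectangular body: A = 110 × 45 = 4950.00, centroid at (55.00, 22.50).
semicircular end: A = ½π·22.5² = 795.22, centroid at (119.55, 22.50).
ΣA = 5745.22 cm², ΣAx̄ = 367317.47 cm³, ΣAȳ = 129267.35 cm³.
x̄ = 367317.47/5745.22 = 63.93 cm; ȳ = 129267.35/5745.22 = 22.50 cm.

x̄ = 63.93 cm, ȳ = 22.50 cm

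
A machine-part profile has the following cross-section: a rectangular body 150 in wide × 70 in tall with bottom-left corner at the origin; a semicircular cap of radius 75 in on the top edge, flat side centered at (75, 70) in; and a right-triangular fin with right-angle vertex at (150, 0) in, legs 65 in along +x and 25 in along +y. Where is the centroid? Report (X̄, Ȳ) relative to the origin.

Part | A | x̄ᵢ | ȳᵢ | A·x̄ᵢ | A·ȳᵢ
rectangular body | 10500.00 | 75.00 | 35.00 | 787500.00 | 367500.00
semicircular top | 8835.73 | 75.00 | 101.83 | 662679.70 | 899751.05
triangular fin | 812.50 | 171.67 | 8.33 | 139479.17 | 6770.83
Σ | 20148.23 |  |  | 1589658.87 | 1274021.89
X̄ = 1589658.87 / 20148.23 = 78.90 in
Ȳ = 1274021.89 / 20148.23 = 63.23 in

X̄ = 78.90 in, Ȳ = 63.23 in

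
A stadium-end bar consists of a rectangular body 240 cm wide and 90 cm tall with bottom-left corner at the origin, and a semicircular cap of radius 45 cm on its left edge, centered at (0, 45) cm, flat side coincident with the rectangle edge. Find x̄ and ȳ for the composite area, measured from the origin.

rectangular body: A = 240 × 90 = 21600.00, centroid at (120.00, 45.00).
semicircular end: A = ½π·45² = 3180.86, centroid at (-19.10, 45.00).
ΣA = 24780.86 cm², ΣAx̄ = 2531250.00 cm³, ΣAȳ = 1115138.82 cm³.
x̄ = 2531250.00/24780.86 = 102.15 cm; ȳ = 1115138.82/24780.86 = 45.00 cm.

x̄ = 102.15 cm, ȳ = 45.00 cm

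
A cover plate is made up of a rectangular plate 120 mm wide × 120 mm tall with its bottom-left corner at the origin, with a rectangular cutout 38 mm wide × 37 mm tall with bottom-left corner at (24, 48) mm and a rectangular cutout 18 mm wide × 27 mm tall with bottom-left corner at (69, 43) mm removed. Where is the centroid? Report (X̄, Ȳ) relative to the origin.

X̄ = 61.21 mm, Ȳ = 59.41 mm

Part | A | x̄ᵢ | ȳᵢ | A·x̄ᵢ | A·ȳᵢ
plate | 14400.00 | 60.00 | 60.00 | 864000.00 | 864000.00
hole 1 | -1406.00 | 43.00 | 66.50 | -60458.00 | -93499.00
hole 2 | -486.00 | 78.00 | 56.50 | -37908.00 | -27459.00
Σ | 12508.00 |  |  | 765634.00 | 743042.00
X̄ = 765634.00 / 12508.00 = 61.21 mm
Ȳ = 743042.00 / 12508.00 = 59.41 mm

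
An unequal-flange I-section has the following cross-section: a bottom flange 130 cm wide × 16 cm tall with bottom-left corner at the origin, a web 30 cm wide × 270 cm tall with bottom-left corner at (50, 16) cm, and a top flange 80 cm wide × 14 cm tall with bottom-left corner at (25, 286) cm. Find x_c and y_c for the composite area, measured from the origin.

x_c = 65.00 cm, y_c = 138.75 cm

bottom flange: A = 130 × 16 = 2080.00, centroid at (65.00, 8.00).
web: A = 30 × 270 = 8100.00, centroid at (65.00, 151.00).
top flange: A = 80 × 14 = 1120.00, centroid at (65.00, 293.00).
ΣA = 11300.00 cm²
ΣAx_c = (2080.00)(65.00) + (8100.00)(65.00) + (1120.00)(65.00) = 734500.00 cm³
ΣAy_c = (2080.00)(8.00) + (8100.00)(151.00) + (1120.00)(293.00) = 1567900.00 cm³
x_c = 734500.00 / 11300.00 = 65.00 cm
y_c = 1567900.00 / 11300.00 = 138.75 cm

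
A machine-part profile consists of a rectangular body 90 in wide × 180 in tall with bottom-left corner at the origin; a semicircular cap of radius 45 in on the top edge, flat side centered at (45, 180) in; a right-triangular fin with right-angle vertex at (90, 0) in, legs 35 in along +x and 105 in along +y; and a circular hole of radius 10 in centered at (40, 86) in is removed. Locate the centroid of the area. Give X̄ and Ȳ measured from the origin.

rectangular body: A = 90 × 180 = 16200.00, centroid at (45.00, 90.00).
semicircular top: A = ½π·45² = 3180.86, centroid at (45.00, 199.10).
triangular fin: A = ½·35·105 = 1837.50, centroid at (101.67, 35.00).
hole: A = −π·10² = -314.16, centroid at (40.00, 86.00).
ΣA = 20904.20 in², ΣAX̄ = 1046384.94 in³, ΣAȲ = 2128600.06 in³.
X̄ = 1046384.94/20904.20 = 50.06 in; Ȳ = 2128600.06/20904.20 = 101.83 in.

X̄ = 50.06 in, Ȳ = 101.83 in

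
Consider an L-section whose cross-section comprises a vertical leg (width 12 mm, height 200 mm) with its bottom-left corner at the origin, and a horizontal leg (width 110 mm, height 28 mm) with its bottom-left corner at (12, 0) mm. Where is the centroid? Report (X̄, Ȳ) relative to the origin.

Part | A | x̄ᵢ | ȳᵢ | A·x̄ᵢ | A·ȳᵢ
vertical leg | 2400.00 | 6.00 | 100.00 | 14400.00 | 240000.00
horizontal leg | 3080.00 | 67.00 | 14.00 | 206360.00 | 43120.00
Σ | 5480.00 |  |  | 220760.00 | 283120.00
X̄ = 220760.00 / 5480.00 = 40.28 mm
Ȳ = 283120.00 / 5480.00 = 51.66 mm

X̄ = 40.28 mm, Ȳ = 51.66 mm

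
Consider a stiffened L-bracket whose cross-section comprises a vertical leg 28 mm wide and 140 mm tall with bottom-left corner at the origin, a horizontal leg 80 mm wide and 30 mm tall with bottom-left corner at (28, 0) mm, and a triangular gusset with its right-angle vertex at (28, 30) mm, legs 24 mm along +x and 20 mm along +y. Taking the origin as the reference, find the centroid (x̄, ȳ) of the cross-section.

x̄ = 34.56 mm, ȳ = 48.66 mm

Part | A | x̄ᵢ | ȳᵢ | A·x̄ᵢ | A·ȳᵢ
vertical leg | 3920.00 | 14.00 | 70.00 | 54880.00 | 274400.00
horizontal leg | 2400.00 | 68.00 | 15.00 | 163200.00 | 36000.00
gusset | 240.00 | 36.00 | 36.67 | 8640.00 | 8800.00
Σ | 6560.00 |  |  | 226720.00 | 319200.00
x̄ = 226720.00 / 6560.00 = 34.56 mm
ȳ = 319200.00 / 6560.00 = 48.66 mm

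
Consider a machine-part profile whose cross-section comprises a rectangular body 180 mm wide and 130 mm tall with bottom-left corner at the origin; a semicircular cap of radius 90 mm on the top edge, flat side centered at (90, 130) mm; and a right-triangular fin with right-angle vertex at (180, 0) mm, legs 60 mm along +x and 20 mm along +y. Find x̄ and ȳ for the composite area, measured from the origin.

rectangular body: A = 180 × 130 = 23400.00, centroid at (90.00, 65.00).
semicircular top: A = ½π·90² = 12723.45, centroid at (90.00, 168.20).
triangular fin: A = ½·60·20 = 600.00, centroid at (200.00, 6.67).
ΣA = 36723.45 mm², ΣAx̄ = 3371110.52 mm³, ΣAȳ = 3665048.53 mm³.
x̄ = 3371110.52/36723.45 = 91.80 mm; ȳ = 3665048.53/36723.45 = 99.80 mm.

x̄ = 91.80 mm, ȳ = 99.80 mm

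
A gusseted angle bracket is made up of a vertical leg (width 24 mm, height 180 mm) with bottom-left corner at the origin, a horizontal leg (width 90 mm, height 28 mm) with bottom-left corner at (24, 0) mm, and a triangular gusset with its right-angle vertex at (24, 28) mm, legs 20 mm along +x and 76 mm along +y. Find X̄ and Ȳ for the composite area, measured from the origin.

X̄ = 32.77 mm, Ȳ = 61.13 mm

vertical leg: A = 24 × 180 = 4320.00, centroid at (12.00, 90.00).
horizontal leg: A = 90 × 28 = 2520.00, centroid at (69.00, 14.00).
gusset: A = ½·20·76 = 760.00, centroid at (30.67, 53.33).
ΣA = 7600.00 mm²
ΣAX̄ = (4320.00)(12.00) + (2520.00)(69.00) + (760.00)(30.67) = 249026.67 mm³
ΣAȲ = (4320.00)(90.00) + (2520.00)(14.00) + (760.00)(53.33) = 464613.33 mm³
X̄ = 249026.67 / 7600.00 = 32.77 mm
Ȳ = 464613.33 / 7600.00 = 61.13 mm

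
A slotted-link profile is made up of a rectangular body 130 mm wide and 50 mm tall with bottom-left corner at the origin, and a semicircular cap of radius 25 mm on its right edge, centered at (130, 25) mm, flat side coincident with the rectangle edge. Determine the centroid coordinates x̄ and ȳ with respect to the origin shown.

Part | A | x̄ᵢ | ȳᵢ | A·x̄ᵢ | A·ȳᵢ
rectangular body | 6500.00 | 65.00 | 25.00 | 422500.00 | 162500.00
semicircular end | 981.75 | 140.61 | 25.00 | 138043.87 | 24543.69
Σ | 7481.75 |  |  | 560543.87 | 187043.69
x̄ = 560543.87 / 7481.75 = 74.92 mm
ȳ = 187043.69 / 7481.75 = 25.00 mm

x̄ = 74.92 mm, ȳ = 25.00 mm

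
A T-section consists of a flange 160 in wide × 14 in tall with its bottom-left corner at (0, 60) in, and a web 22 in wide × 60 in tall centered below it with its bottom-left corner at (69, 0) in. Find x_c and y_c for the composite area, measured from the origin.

Part | A | x̄ᵢ | ȳᵢ | A·x̄ᵢ | A·ȳᵢ
web | 1320.00 | 80.00 | 30.00 | 105600.00 | 39600.00
flange | 2240.00 | 80.00 | 67.00 | 179200.00 | 150080.00
Σ | 3560.00 |  |  | 284800.00 | 189680.00
x_c = 284800.00 / 3560.00 = 80.00 in
y_c = 189680.00 / 3560.00 = 53.28 in

x_c = 80.00 in, y_c = 53.28 in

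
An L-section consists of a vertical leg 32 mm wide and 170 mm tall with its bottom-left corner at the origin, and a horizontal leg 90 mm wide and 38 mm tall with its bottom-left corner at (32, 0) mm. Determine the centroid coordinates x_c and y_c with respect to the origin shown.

x_c = 39.55 mm, y_c = 59.52 mm

vertical leg: A = 32 × 170 = 5440.00, centroid at (16.00, 85.00).
horizontal leg: A = 90 × 38 = 3420.00, centroid at (77.00, 19.00).
ΣA = 8860.00 mm²
ΣAx_c = (5440.00)(16.00) + (3420.00)(77.00) = 350380.00 mm³
ΣAy_c = (5440.00)(85.00) + (3420.00)(19.00) = 527380.00 mm³
x_c = 350380.00 / 8860.00 = 39.55 mm
y_c = 527380.00 / 8860.00 = 59.52 mm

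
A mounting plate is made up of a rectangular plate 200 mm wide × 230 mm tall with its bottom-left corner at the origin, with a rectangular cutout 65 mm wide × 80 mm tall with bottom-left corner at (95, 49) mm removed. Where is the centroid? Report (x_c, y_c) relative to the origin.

x_c = 96.50 mm, y_c = 118.31 mm

Part | A | x̄ᵢ | ȳᵢ | A·x̄ᵢ | A·ȳᵢ
plate | 46000.00 | 100.00 | 115.00 | 4600000.00 | 5290000.00
hole | -5200.00 | 127.50 | 89.00 | -663000.00 | -462800.00
Σ | 40800.00 |  |  | 3937000.00 | 4827200.00
x_c = 3937000.00 / 40800.00 = 96.50 mm
y_c = 4827200.00 / 40800.00 = 118.31 mm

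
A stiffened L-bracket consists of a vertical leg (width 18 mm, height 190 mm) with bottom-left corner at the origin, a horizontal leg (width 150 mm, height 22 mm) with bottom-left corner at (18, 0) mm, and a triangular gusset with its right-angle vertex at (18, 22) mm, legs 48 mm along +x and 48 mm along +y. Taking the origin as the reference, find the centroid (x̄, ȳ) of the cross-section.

x̄ = 47.87 mm, ȳ = 51.45 mm

vertical leg: A = 18 × 190 = 3420.00, centroid at (9.00, 95.00).
horizontal leg: A = 150 × 22 = 3300.00, centroid at (93.00, 11.00).
gusset: A = ½·48·48 = 1152.00, centroid at (34.00, 38.00).
ΣA = 7872.00 mm², ΣAx̄ = 376848.00 mm³, ΣAȳ = 404976.00 mm³.
x̄ = 376848.00/7872.00 = 47.87 mm; ȳ = 404976.00/7872.00 = 51.45 mm.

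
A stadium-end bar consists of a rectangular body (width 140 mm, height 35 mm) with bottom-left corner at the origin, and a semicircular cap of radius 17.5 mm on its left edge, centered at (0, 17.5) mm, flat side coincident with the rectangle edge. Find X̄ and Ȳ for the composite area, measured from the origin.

X̄ = 63.08 mm, Ȳ = 17.50 mm

Part | A | x̄ᵢ | ȳᵢ | A·x̄ᵢ | A·ȳᵢ
rectangular body | 4900.00 | 70.00 | 17.50 | 343000.00 | 85750.00
semicircular end | 481.06 | -7.43 | 17.50 | -3572.92 | 8418.49
Σ | 5381.06 |  |  | 339427.08 | 94168.49
X̄ = 339427.08 / 5381.06 = 63.08 mm
Ȳ = 94168.49 / 5381.06 = 17.50 mm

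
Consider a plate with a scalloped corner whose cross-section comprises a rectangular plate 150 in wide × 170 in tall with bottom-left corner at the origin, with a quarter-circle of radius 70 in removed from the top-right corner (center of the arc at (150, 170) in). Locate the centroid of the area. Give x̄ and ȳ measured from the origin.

x̄ = 66.95 in, ȳ = 75.17 in

plate: A = 150 × 170 = 25500.00, centroid at (75.00, 85.00).
removed quarter-circle: A = −¼π·70² = -3848.45, centroid at (120.29, 140.29).
ΣA = 21651.55 in², ΣAx̄ = 1449565.68 in³, ΣAȳ = 1627596.66 in³.
x̄ = 1449565.68/21651.55 = 66.95 in; ȳ = 1627596.66/21651.55 = 75.17 in.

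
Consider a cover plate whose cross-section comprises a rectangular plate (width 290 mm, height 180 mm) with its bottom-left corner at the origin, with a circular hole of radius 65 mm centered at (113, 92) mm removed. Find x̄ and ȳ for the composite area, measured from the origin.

plate: A = 290 × 180 = 52200.00, centroid at (145.00, 90.00).
hole: A = −π·65² = -13273.23, centroid at (113.00, 92.00).
ΣA = 38926.77 mm²
ΣAx̄ = (52200.00)(145.00) + (-13273.23)(113.00) = 6069125.13 mm³
ΣAȳ = (52200.00)(90.00) + (-13273.23)(92.00) = 3476862.94 mm³
x̄ = 6069125.13 / 38926.77 = 155.91 mm
ȳ = 3476862.94 / 38926.77 = 89.32 mm

x̄ = 155.91 mm, ȳ = 89.32 mm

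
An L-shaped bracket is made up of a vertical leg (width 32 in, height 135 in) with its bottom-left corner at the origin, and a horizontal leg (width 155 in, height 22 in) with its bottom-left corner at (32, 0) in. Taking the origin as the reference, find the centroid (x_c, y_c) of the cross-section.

Part | A | x̄ᵢ | ȳᵢ | A·x̄ᵢ | A·ȳᵢ
vertical leg | 4320.00 | 16.00 | 67.50 | 69120.00 | 291600.00
horizontal leg | 3410.00 | 109.50 | 11.00 | 373395.00 | 37510.00
Σ | 7730.00 |  |  | 442515.00 | 329110.00
x_c = 442515.00 / 7730.00 = 57.25 in
y_c = 329110.00 / 7730.00 = 42.58 in

x_c = 57.25 in, y_c = 42.58 in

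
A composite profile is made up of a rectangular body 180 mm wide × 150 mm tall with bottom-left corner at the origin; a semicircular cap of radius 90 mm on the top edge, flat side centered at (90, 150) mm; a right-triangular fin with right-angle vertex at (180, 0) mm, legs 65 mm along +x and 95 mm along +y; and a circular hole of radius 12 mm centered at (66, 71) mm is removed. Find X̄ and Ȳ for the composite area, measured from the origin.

X̄ = 98.40 mm, Ȳ = 105.89 mm

Part | A | x̄ᵢ | ȳᵢ | A·x̄ᵢ | A·ȳᵢ
rectangular body | 27000.00 | 90.00 | 75.00 | 2430000.00 | 2025000.00
semicircular top | 12723.45 | 90.00 | 188.20 | 1145110.52 | 2394517.54
triangular fin | 3087.50 | 201.67 | 31.67 | 622645.83 | 97770.83
hole | -452.39 | 66.00 | 71.00 | -29857.70 | -32119.64
Σ | 42358.56 |  |  | 4167898.66 | 4485168.73
X̄ = 4167898.66 / 42358.56 = 98.40 mm
Ȳ = 4485168.73 / 42358.56 = 105.89 mm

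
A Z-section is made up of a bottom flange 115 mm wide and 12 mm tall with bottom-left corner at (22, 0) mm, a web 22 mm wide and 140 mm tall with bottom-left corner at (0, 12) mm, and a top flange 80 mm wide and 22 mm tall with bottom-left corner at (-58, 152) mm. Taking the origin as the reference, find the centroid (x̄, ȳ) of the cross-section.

x̄ = 17.99 mm, ȳ = 88.06 mm

bottom flange: A = 115 × 12 = 1380.00, centroid at (79.50, 6.00).
web: A = 22 × 140 = 3080.00, centroid at (11.00, 82.00).
top flange: A = 80 × 22 = 1760.00, centroid at (-18.00, 163.00).
ΣA = 6220.00 mm², ΣAx̄ = 111910.00 mm³, ΣAȳ = 547720.00 mm³.
x̄ = 111910.00/6220.00 = 17.99 mm; ȳ = 547720.00/6220.00 = 88.06 mm.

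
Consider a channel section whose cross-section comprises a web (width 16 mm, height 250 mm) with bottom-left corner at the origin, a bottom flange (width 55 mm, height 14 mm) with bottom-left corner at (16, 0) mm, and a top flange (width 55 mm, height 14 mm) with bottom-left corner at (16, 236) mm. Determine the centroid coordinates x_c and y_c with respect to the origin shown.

x_c = 17.87 mm, y_c = 125.00 mm

web: A = 16 × 250 = 4000.00, centroid at (8.00, 125.00).
bottom flange: A = 55 × 14 = 770.00, centroid at (43.50, 7.00).
top flange: A = 55 × 14 = 770.00, centroid at (43.50, 243.00).
ΣA = 5540.00 mm²
ΣAx_c = (4000.00)(8.00) + (770.00)(43.50) + (770.00)(43.50) = 98990.00 mm³
ΣAy_c = (4000.00)(125.00) + (770.00)(7.00) + (770.00)(243.00) = 692500.00 mm³
x_c = 98990.00 / 5540.00 = 17.87 mm
y_c = 692500.00 / 5540.00 = 125.00 mm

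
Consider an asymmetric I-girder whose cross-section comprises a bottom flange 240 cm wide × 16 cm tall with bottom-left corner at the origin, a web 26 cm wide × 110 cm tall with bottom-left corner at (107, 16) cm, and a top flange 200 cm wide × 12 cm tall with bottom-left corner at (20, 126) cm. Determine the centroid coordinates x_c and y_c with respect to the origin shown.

Part | A | x̄ᵢ | ȳᵢ | A·x̄ᵢ | A·ȳᵢ
bottom flange | 3840.00 | 120.00 | 8.00 | 460800.00 | 30720.00
web | 2860.00 | 120.00 | 71.00 | 343200.00 | 203060.00
top flange | 2400.00 | 120.00 | 132.00 | 288000.00 | 316800.00
Σ | 9100.00 |  |  | 1092000.00 | 550580.00
x_c = 1092000.00 / 9100.00 = 120.00 cm
y_c = 550580.00 / 9100.00 = 60.50 cm

x_c = 120.00 cm, y_c = 60.50 cm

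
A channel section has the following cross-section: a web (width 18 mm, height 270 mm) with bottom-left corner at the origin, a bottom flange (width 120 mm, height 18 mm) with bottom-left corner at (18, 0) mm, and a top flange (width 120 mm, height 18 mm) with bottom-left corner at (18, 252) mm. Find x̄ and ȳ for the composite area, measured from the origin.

x̄ = 41.47 mm, ȳ = 135.00 mm

Part | A | x̄ᵢ | ȳᵢ | A·x̄ᵢ | A·ȳᵢ
web | 4860.00 | 9.00 | 135.00 | 43740.00 | 656100.00
bottom flange | 2160.00 | 78.00 | 9.00 | 168480.00 | 19440.00
top flange | 2160.00 | 78.00 | 261.00 | 168480.00 | 563760.00
Σ | 9180.00 |  |  | 380700.00 | 1239300.00
x̄ = 380700.00 / 9180.00 = 41.47 mm
ȳ = 1239300.00 / 9180.00 = 135.00 mm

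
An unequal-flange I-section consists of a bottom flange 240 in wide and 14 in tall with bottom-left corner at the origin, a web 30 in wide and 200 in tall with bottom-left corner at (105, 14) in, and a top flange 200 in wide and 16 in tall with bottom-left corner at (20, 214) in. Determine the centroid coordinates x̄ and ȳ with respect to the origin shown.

x̄ = 120.00 in, ȳ = 112.89 in

bottom flange: A = 240 × 14 = 3360.00, centroid at (120.00, 7.00).
web: A = 30 × 200 = 6000.00, centroid at (120.00, 114.00).
top flange: A = 200 × 16 = 3200.00, centroid at (120.00, 222.00).
ΣA = 12560.00 in²
ΣAx̄ = (3360.00)(120.00) + (6000.00)(120.00) + (3200.00)(120.00) = 1507200.00 in³
ΣAȳ = (3360.00)(7.00) + (6000.00)(114.00) + (3200.00)(222.00) = 1417920.00 in³
x̄ = 1507200.00 / 12560.00 = 120.00 in
ȳ = 1417920.00 / 12560.00 = 112.89 in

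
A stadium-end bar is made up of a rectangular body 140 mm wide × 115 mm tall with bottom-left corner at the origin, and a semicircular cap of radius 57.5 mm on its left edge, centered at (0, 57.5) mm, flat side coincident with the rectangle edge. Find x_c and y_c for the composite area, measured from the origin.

x_c = 46.98 mm, y_c = 57.50 mm

rectangular body: A = 140 × 115 = 16100.00, centroid at (70.00, 57.50).
semicircular end: A = ½π·57.5² = 5193.45, centroid at (-24.40, 57.50).
ΣA = 21293.45 mm²
ΣAx_c = (16100.00)(70.00) + (5193.45)(-24.40) = 1000260.42 mm³
ΣAy_c = (16100.00)(57.50) + (5193.45)(57.50) = 1224373.11 mm³
x_c = 1000260.42 / 21293.45 = 46.98 mm
y_c = 1224373.11 / 21293.45 = 57.50 mm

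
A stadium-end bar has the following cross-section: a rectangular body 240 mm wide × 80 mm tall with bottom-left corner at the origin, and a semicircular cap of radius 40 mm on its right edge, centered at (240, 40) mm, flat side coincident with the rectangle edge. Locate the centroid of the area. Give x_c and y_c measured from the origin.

rectangular body: A = 240 × 80 = 19200.00, centroid at (120.00, 40.00).
semicircular end: A = ½π·40² = 2513.27, centroid at (256.98, 40.00).
ΣA = 21713.27 mm², ΣAx_c = 2949852.46 mm³, ΣAy_c = 868530.96 mm³.
x_c = 2949852.46/21713.27 = 135.85 mm; y_c = 868530.96/21713.27 = 40.00 mm.

x_c = 135.85 mm, y_c = 40.00 mm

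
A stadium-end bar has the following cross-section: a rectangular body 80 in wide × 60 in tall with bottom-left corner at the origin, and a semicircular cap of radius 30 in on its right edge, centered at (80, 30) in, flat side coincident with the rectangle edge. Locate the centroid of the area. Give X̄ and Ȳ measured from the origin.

X̄ = 52.00 in, Ȳ = 30.00 in

rectangular body: A = 80 × 60 = 4800.00, centroid at (40.00, 30.00).
semicircular end: A = ½π·30² = 1413.72, centroid at (92.73, 30.00).
ΣA = 6213.72 in², ΣAX̄ = 323097.34 in³, ΣAȲ = 186411.50 in³.
X̄ = 323097.34/6213.72 = 52.00 in; Ȳ = 186411.50/6213.72 = 30.00 in.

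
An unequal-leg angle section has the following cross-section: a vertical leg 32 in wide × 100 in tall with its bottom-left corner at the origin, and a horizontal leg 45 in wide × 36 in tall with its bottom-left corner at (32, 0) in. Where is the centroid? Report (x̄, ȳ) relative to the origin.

x̄ = 28.94 in, ȳ = 39.24 in

vertical leg: A = 32 × 100 = 3200.00, centroid at (16.00, 50.00).
horizontal leg: A = 45 × 36 = 1620.00, centroid at (54.50, 18.00).
ΣA = 4820.00 in²
ΣAx̄ = (3200.00)(16.00) + (1620.00)(54.50) = 139490.00 in³
ΣAȳ = (3200.00)(50.00) + (1620.00)(18.00) = 189160.00 in³
x̄ = 139490.00 / 4820.00 = 28.94 in
ȳ = 189160.00 / 4820.00 = 39.24 in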